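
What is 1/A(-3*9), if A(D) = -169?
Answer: -1/169 ≈ -0.0059172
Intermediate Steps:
1/A(-3*9) = 1/(-169) = -1/169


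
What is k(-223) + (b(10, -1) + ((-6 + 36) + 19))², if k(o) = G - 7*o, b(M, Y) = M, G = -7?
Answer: 5035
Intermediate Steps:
k(o) = -7 - 7*o
k(-223) + (b(10, -1) + ((-6 + 36) + 19))² = (-7 - 7*(-223)) + (10 + ((-6 + 36) + 19))² = (-7 + 1561) + (10 + (30 + 19))² = 1554 + (10 + 49)² = 1554 + 59² = 1554 + 3481 = 5035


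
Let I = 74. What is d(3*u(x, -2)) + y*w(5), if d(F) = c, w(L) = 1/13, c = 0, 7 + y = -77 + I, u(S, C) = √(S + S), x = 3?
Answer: -10/13 ≈ -0.76923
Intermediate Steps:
u(S, C) = √2*√S (u(S, C) = √(2*S) = √2*√S)
y = -10 (y = -7 + (-77 + 74) = -7 - 3 = -10)
w(L) = 1/13
d(F) = 0
d(3*u(x, -2)) + y*w(5) = 0 - 10*1/13 = 0 - 10/13 = -10/13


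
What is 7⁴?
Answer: 2401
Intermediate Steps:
7⁴ = 2401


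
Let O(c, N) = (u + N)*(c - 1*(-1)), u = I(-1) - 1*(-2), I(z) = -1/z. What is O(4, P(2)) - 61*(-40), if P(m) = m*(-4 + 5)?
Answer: 2465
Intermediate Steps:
P(m) = m (P(m) = m*1 = m)
u = 3 (u = -1/(-1) - 1*(-2) = -1*(-1) + 2 = 1 + 2 = 3)
O(c, N) = (1 + c)*(3 + N) (O(c, N) = (3 + N)*(c - 1*(-1)) = (3 + N)*(c + 1) = (3 + N)*(1 + c) = (1 + c)*(3 + N))
O(4, P(2)) - 61*(-40) = (3 + 2 + 3*4 + 2*4) - 61*(-40) = (3 + 2 + 12 + 8) + 2440 = 25 + 2440 = 2465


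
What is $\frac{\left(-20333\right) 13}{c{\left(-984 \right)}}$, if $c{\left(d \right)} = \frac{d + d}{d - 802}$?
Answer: $- \frac{236045797}{984} \approx -2.3988 \cdot 10^{5}$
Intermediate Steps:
$c{\left(d \right)} = \frac{2 d}{-802 + d}$
$\frac{\left(-20333\right) 13}{c{\left(-984 \right)}} = \frac{\left(-20333\right) 13}{2 \left(-984\right) \frac{1}{-802 - 984}} = - \frac{264329}{2 \left(-984\right) \frac{1}{-1786}} = - \frac{264329}{2 \left(-984\right) \left(- \frac{1}{1786}\right)} = - \frac{264329}{\frac{984}{893}} = \left(-264329\right) \frac{893}{984} = - \frac{236045797}{984}$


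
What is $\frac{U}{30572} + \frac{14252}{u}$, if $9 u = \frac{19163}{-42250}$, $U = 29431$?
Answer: $- \frac{165678978769747}{585851236} \approx -2.828 \cdot 10^{5}$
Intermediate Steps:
$u = - \frac{19163}{380250}$ ($u = \frac{19163 \frac{1}{-42250}}{9} = \frac{19163 \left(- \frac{1}{42250}\right)}{9} = \frac{1}{9} \left(- \frac{19163}{42250}\right) = - \frac{19163}{380250} \approx -0.050396$)
$\frac{U}{30572} + \frac{14252}{u} = \frac{29431}{30572} + \frac{14252}{- \frac{19163}{380250}} = 29431 \cdot \frac{1}{30572} + 14252 \left(- \frac{380250}{19163}\right) = \frac{29431}{30572} - \frac{5419323000}{19163} = - \frac{165678978769747}{585851236}$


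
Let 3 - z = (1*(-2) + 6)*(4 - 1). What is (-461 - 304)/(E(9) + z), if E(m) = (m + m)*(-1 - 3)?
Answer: 85/9 ≈ 9.4444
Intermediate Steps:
E(m) = -8*m (E(m) = (2*m)*(-4) = -8*m)
z = -9 (z = 3 - (1*(-2) + 6)*(4 - 1) = 3 - (-2 + 6)*3 = 3 - 4*3 = 3 - 1*12 = 3 - 12 = -9)
(-461 - 304)/(E(9) + z) = (-461 - 304)/(-8*9 - 9) = -765/(-72 - 9) = -765/(-81) = -765*(-1/81) = 85/9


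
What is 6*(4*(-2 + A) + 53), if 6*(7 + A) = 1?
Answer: 106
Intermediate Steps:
A = -41/6 (A = -7 + (⅙)*1 = -7 + ⅙ = -41/6 ≈ -6.8333)
6*(4*(-2 + A) + 53) = 6*(4*(-2 - 41/6) + 53) = 6*(4*(-53/6) + 53) = 6*(-106/3 + 53) = 6*(53/3) = 106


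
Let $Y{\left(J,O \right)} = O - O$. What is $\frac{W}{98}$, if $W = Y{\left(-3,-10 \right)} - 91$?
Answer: $- \frac{13}{14} \approx -0.92857$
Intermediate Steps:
$Y{\left(J,O \right)} = 0$
$W = -91$ ($W = 0 - 91 = -91$)
$\frac{W}{98} = - \frac{91}{98} = \left(-91\right) \frac{1}{98} = - \frac{13}{14}$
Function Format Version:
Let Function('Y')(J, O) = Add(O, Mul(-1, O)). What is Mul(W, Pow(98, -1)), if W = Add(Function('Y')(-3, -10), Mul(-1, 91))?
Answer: Rational(-13, 14) ≈ -0.92857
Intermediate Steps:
Function('Y')(J, O) = 0
W = -91 (W = Add(0, Mul(-1, 91)) = Add(0, -91) = -91)
Mul(W, Pow(98, -1)) = Mul(-91, Pow(98, -1)) = Mul(-91, Rational(1, 98)) = Rational(-13, 14)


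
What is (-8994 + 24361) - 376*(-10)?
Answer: 19127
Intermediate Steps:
(-8994 + 24361) - 376*(-10) = 15367 + 3760 = 19127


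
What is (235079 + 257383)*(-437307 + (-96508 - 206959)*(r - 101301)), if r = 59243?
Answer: 6285183070601898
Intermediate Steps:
(235079 + 257383)*(-437307 + (-96508 - 206959)*(r - 101301)) = (235079 + 257383)*(-437307 + (-96508 - 206959)*(59243 - 101301)) = 492462*(-437307 - 303467*(-42058)) = 492462*(-437307 + 12763215086) = 492462*12762777779 = 6285183070601898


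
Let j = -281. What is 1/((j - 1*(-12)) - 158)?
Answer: -1/427 ≈ -0.0023419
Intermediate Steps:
1/((j - 1*(-12)) - 158) = 1/((-281 - 1*(-12)) - 158) = 1/((-281 + 12) - 158) = 1/(-269 - 158) = 1/(-427) = -1/427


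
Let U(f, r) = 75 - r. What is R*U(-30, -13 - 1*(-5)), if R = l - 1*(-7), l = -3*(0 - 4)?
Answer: 1577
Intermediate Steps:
l = 12 (l = -3*(-4) = 12)
R = 19 (R = 12 - 1*(-7) = 12 + 7 = 19)
R*U(-30, -13 - 1*(-5)) = 19*(75 - (-13 - 1*(-5))) = 19*(75 - (-13 + 5)) = 19*(75 - 1*(-8)) = 19*(75 + 8) = 19*83 = 1577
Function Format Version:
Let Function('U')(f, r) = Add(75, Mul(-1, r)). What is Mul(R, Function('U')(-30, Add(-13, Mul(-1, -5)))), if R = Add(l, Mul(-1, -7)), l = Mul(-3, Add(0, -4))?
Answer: 1577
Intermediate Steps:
l = 12 (l = Mul(-3, -4) = 12)
R = 19 (R = Add(12, Mul(-1, -7)) = Add(12, 7) = 19)
Mul(R, Function('U')(-30, Add(-13, Mul(-1, -5)))) = Mul(19, Add(75, Mul(-1, Add(-13, Mul(-1, -5))))) = Mul(19, Add(75, Mul(-1, Add(-13, 5)))) = Mul(19, Add(75, Mul(-1, -8))) = Mul(19, Add(75, 8)) = Mul(19, 83) = 1577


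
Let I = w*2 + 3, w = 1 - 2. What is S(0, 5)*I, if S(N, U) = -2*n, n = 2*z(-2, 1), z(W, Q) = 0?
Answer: 0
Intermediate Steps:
w = -1
n = 0 (n = 2*0 = 0)
S(N, U) = 0 (S(N, U) = -2*0 = 0)
I = 1 (I = -1*2 + 3 = -2 + 3 = 1)
S(0, 5)*I = 0*1 = 0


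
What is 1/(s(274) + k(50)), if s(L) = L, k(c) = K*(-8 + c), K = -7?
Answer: -1/20 ≈ -0.050000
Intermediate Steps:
k(c) = 56 - 7*c (k(c) = -7*(-8 + c) = 56 - 7*c)
1/(s(274) + k(50)) = 1/(274 + (56 - 7*50)) = 1/(274 + (56 - 350)) = 1/(274 - 294) = 1/(-20) = -1/20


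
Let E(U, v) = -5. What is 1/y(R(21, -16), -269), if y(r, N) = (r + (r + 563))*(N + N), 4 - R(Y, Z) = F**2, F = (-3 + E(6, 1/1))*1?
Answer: -1/238334 ≈ -4.1958e-6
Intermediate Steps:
F = -8 (F = (-3 - 5)*1 = -8*1 = -8)
R(Y, Z) = -60 (R(Y, Z) = 4 - 1*(-8)**2 = 4 - 1*64 = 4 - 64 = -60)
y(r, N) = 2*N*(563 + 2*r) (y(r, N) = (r + (563 + r))*(2*N) = (563 + 2*r)*(2*N) = 2*N*(563 + 2*r))
1/y(R(21, -16), -269) = 1/(2*(-269)*(563 + 2*(-60))) = 1/(2*(-269)*(563 - 120)) = 1/(2*(-269)*443) = 1/(-238334) = -1/238334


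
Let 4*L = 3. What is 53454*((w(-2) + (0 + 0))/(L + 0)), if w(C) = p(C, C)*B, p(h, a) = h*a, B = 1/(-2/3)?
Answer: -427632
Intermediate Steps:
L = ¾ (L = (¼)*3 = ¾ ≈ 0.75000)
B = -3/2 (B = 1/(-2*⅓) = 1/(-⅔) = 1*(-3/2) = -3/2 ≈ -1.5000)
p(h, a) = a*h
w(C) = -3*C²/2 (w(C) = (C*C)*(-3/2) = C²*(-3/2) = -3*C²/2)
53454*((w(-2) + (0 + 0))/(L + 0)) = 53454*((-3/2*(-2)² + (0 + 0))/(¾ + 0)) = 53454*((-3/2*4 + 0)/(¾)) = 53454*((-6 + 0)*(4/3)) = 53454*(-6*4/3) = 53454*(-8) = -427632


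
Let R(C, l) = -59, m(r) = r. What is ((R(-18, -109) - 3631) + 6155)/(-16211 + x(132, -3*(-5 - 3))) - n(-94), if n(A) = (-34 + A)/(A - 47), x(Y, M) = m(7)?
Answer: -2421677/2284764 ≈ -1.0599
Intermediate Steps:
x(Y, M) = 7
n(A) = (-34 + A)/(-47 + A)
((R(-18, -109) - 3631) + 6155)/(-16211 + x(132, -3*(-5 - 3))) - n(-94) = ((-59 - 3631) + 6155)/(-16211 + 7) - (-34 - 94)/(-47 - 94) = (-3690 + 6155)/(-16204) - (-128)/(-141) = 2465*(-1/16204) - (-1)*(-128)/141 = -2465/16204 - 1*128/141 = -2465/16204 - 128/141 = -2421677/2284764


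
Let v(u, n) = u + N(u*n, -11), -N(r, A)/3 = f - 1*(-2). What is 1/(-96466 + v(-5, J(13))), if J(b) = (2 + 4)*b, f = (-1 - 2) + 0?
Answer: -1/96468 ≈ -1.0366e-5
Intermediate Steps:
f = -3 (f = -3 + 0 = -3)
J(b) = 6*b
N(r, A) = 3 (N(r, A) = -3*(-3 - 1*(-2)) = -3*(-3 + 2) = -3*(-1) = 3)
v(u, n) = 3 + u (v(u, n) = u + 3 = 3 + u)
1/(-96466 + v(-5, J(13))) = 1/(-96466 + (3 - 5)) = 1/(-96466 - 2) = 1/(-96468) = -1/96468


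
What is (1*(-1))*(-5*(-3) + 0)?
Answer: -15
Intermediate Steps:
(1*(-1))*(-5*(-3) + 0) = -(15 + 0) = -1*15 = -15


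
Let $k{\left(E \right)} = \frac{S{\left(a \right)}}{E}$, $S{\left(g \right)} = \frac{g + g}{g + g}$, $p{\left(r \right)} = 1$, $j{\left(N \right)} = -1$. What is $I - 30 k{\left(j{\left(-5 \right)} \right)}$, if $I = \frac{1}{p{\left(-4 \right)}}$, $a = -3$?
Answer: $31$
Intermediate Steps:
$S{\left(g \right)} = 1$ ($S{\left(g \right)} = \frac{2 g}{2 g} = 2 g \frac{1}{2 g} = 1$)
$I = 1$ ($I = 1^{-1} = 1$)
$k{\left(E \right)} = \frac{1}{E}$ ($k{\left(E \right)} = 1 \frac{1}{E} = \frac{1}{E}$)
$I - 30 k{\left(j{\left(-5 \right)} \right)} = 1 - \frac{30}{-1} = 1 - -30 = 1 + 30 = 31$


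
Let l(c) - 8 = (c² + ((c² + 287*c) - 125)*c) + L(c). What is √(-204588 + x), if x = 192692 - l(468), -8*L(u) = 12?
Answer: 3*I*√73571354/2 ≈ 12866.0*I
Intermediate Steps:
L(u) = -3/2 (L(u) = -⅛*12 = -3/2)
l(c) = 13/2 + c² + c*(-125 + c² + 287*c) (l(c) = 8 + ((c² + ((c² + 287*c) - 125)*c) - 3/2) = 8 + ((c² + (-125 + c² + 287*c)*c) - 3/2) = 8 + ((c² + c*(-125 + c² + 287*c)) - 3/2) = 8 + (-3/2 + c² + c*(-125 + c² + 287*c)) = 13/2 + c² + c*(-125 + c² + 287*c))
x = -330661917/2 (x = 192692 - (13/2 + 468³ - 125*468 + 288*468²) = 192692 - (13/2 + 102503232 - 58500 + 288*219024) = 192692 - (13/2 + 102503232 - 58500 + 63078912) = 192692 - 1*331047301/2 = 192692 - 331047301/2 = -330661917/2 ≈ -1.6533e+8)
√(-204588 + x) = √(-204588 - 330661917/2) = √(-331071093/2) = 3*I*√73571354/2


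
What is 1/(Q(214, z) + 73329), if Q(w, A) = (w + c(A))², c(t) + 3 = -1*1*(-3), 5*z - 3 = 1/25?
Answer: 1/119125 ≈ 8.3945e-6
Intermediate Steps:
z = 76/125 (z = ⅗ + (⅕)/25 = ⅗ + (⅕)*(1/25) = ⅗ + 1/125 = 76/125 ≈ 0.60800)
c(t) = 0 (c(t) = -3 - 1*1*(-3) = -3 - 1*(-3) = -3 + 3 = 0)
Q(w, A) = w² (Q(w, A) = (w + 0)² = w²)
1/(Q(214, z) + 73329) = 1/(214² + 73329) = 1/(45796 + 73329) = 1/119125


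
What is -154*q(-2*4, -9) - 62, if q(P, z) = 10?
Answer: -1602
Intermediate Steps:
-154*q(-2*4, -9) - 62 = -154*10 - 62 = -1540 - 62 = -1602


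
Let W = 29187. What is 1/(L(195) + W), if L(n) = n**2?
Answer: 1/67212 ≈ 1.4878e-5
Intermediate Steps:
1/(L(195) + W) = 1/(195**2 + 29187) = 1/(38025 + 29187) = 1/67212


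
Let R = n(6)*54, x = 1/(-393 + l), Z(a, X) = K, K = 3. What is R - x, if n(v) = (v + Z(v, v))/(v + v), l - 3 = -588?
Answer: 19805/489 ≈ 40.501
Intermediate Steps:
l = -585 (l = 3 - 588 = -585)
Z(a, X) = 3
n(v) = (3 + v)/(2*v) (n(v) = (v + 3)/(v + v) = (3 + v)/((2*v)) = (3 + v)*(1/(2*v)) = (3 + v)/(2*v))
x = -1/978 (x = 1/(-393 - 585) = 1/(-978) = -1/978 ≈ -0.0010225)
R = 81/2 (R = ((½)*(3 + 6)/6)*54 = ((½)*(⅙)*9)*54 = (¾)*54 = 81/2 ≈ 40.500)
R - x = 81/2 - 1*(-1/978) = 81/2 + 1/978 = 19805/489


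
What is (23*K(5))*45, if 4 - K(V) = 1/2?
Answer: 7245/2 ≈ 3622.5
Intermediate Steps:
K(V) = 7/2 (K(V) = 4 - 1/2 = 4 - 1*½ = 4 - ½ = 7/2)
(23*K(5))*45 = (23*(7/2))*45 = (161/2)*45 = 7245/2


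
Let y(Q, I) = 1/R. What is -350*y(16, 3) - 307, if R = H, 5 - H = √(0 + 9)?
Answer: -482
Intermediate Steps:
H = 2 (H = 5 - √(0 + 9) = 5 - √9 = 5 - 1*3 = 5 - 3 = 2)
R = 2
y(Q, I) = ½ (y(Q, I) = 1/2 = ½)
-350*y(16, 3) - 307 = -350*½ - 307 = -175 - 307 = -482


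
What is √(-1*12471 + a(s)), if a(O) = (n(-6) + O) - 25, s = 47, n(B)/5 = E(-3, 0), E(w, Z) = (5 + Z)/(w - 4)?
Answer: 8*I*√9534/7 ≈ 111.59*I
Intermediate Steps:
E(w, Z) = (5 + Z)/(-4 + w)
n(B) = -25/7 (n(B) = 5*((5 + 0)/(-4 - 3)) = 5*(5/(-7)) = 5*(-⅐*5) = 5*(-5/7) = -25/7)
a(O) = -200/7 + O (a(O) = (-25/7 + O) - 25 = -200/7 + O)
√(-1*12471 + a(s)) = √(-1*12471 + (-200/7 + 47)) = √(-12471 + 129/7) = √(-87168/7) = 8*I*√9534/7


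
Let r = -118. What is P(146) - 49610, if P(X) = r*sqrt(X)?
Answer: -49610 - 118*sqrt(146) ≈ -51036.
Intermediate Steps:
P(X) = -118*sqrt(X)
P(146) - 49610 = -118*sqrt(146) - 49610 = -49610 - 118*sqrt(146)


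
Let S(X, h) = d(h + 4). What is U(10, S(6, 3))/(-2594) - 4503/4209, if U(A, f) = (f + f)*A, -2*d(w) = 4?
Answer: -1918737/1819691 ≈ -1.0544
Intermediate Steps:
d(w) = -2 (d(w) = -½*4 = -2)
S(X, h) = -2
U(A, f) = 2*A*f (U(A, f) = (2*f)*A = 2*A*f)
U(10, S(6, 3))/(-2594) - 4503/4209 = (2*10*(-2))/(-2594) - 4503/4209 = -40*(-1/2594) - 4503*1/4209 = 20/1297 - 1501/1403 = -1918737/1819691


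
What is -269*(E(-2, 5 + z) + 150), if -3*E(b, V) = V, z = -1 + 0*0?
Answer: -119974/3 ≈ -39991.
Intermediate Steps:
z = -1 (z = -1 + 0 = -1)
E(b, V) = -V/3
-269*(E(-2, 5 + z) + 150) = -269*(-(5 - 1)/3 + 150) = -269*(-1/3*4 + 150) = -269*(-4/3 + 150) = -269*446/3 = -119974/3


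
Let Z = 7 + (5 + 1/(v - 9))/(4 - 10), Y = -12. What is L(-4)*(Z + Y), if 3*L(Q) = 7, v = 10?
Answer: -14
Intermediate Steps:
L(Q) = 7/3 (L(Q) = (⅓)*7 = 7/3)
Z = 6 (Z = 7 + (5 + 1/(10 - 9))/(4 - 10) = 7 + (5 + 1/1)/(-6) = 7 + (5 + 1)*(-⅙) = 7 + 6*(-⅙) = 7 - 1 = 6)
L(-4)*(Z + Y) = 7*(6 - 12)/3 = (7/3)*(-6) = -14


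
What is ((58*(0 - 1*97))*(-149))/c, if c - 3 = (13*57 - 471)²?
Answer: 838274/72903 ≈ 11.498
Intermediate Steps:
c = 72903 (c = 3 + (13*57 - 471)² = 3 + (741 - 471)² = 3 + 270² = 3 + 72900 = 72903)
((58*(0 - 1*97))*(-149))/c = ((58*(0 - 1*97))*(-149))/72903 = ((58*(0 - 97))*(-149))*(1/72903) = ((58*(-97))*(-149))*(1/72903) = -5626*(-149)*(1/72903) = 838274*(1/72903) = 838274/72903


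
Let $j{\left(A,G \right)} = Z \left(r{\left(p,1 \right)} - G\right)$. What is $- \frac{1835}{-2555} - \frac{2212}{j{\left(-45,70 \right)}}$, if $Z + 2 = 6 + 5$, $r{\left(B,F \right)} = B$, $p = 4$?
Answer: $\frac{674165}{151767} \approx 4.4421$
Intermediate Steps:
$Z = 9$ ($Z = -2 + \left(6 + 5\right) = -2 + 11 = 9$)
$j{\left(A,G \right)} = 36 - 9 G$ ($j{\left(A,G \right)} = 9 \left(4 - G\right) = 36 - 9 G$)
$- \frac{1835}{-2555} - \frac{2212}{j{\left(-45,70 \right)}} = - \frac{1835}{-2555} - \frac{2212}{36 - 630} = \left(-1835\right) \left(- \frac{1}{2555}\right) - \frac{2212}{36 - 630} = \frac{367}{511} - \frac{2212}{-594} = \frac{367}{511} - - \frac{1106}{297} = \frac{367}{511} + \frac{1106}{297} = \frac{674165}{151767}$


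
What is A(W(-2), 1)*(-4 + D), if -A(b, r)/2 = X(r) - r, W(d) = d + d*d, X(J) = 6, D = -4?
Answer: 80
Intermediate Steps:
W(d) = d + d²
A(b, r) = -12 + 2*r (A(b, r) = -2*(6 - r) = -12 + 2*r)
A(W(-2), 1)*(-4 + D) = (-12 + 2*1)*(-4 - 4) = (-12 + 2)*(-8) = -10*(-8) = 80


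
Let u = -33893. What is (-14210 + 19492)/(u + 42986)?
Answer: 5282/9093 ≈ 0.58089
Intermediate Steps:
(-14210 + 19492)/(u + 42986) = (-14210 + 19492)/(-33893 + 42986) = 5282/9093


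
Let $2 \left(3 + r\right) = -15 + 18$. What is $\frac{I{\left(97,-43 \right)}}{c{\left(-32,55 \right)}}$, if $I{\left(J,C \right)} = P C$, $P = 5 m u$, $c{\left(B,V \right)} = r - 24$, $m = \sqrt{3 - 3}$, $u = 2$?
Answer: $0$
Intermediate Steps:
$m = 0$ ($m = \sqrt{0} = 0$)
$r = - \frac{3}{2}$ ($r = -3 + \frac{-15 + 18}{2} = -3 + \frac{1}{2} \cdot 3 = -3 + \frac{3}{2} = - \frac{3}{2} \approx -1.5$)
$c{\left(B,V \right)} = - \frac{51}{2}$ ($c{\left(B,V \right)} = - \frac{3}{2} - 24 = - \frac{51}{2}$)
$P = 0$ ($P = 5 \cdot 0 \cdot 2 = 0 \cdot 2 = 0$)
$I{\left(J,C \right)} = 0$ ($I{\left(J,C \right)} = 0 C = 0$)
$\frac{I{\left(97,-43 \right)}}{c{\left(-32,55 \right)}} = \frac{0}{- \frac{51}{2}} = 0 \left(- \frac{2}{51}\right) = 0$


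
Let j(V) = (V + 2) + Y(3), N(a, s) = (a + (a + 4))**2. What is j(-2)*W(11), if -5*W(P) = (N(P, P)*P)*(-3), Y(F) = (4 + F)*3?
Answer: 468468/5 ≈ 93694.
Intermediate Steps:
Y(F) = 12 + 3*F
N(a, s) = (4 + 2*a)**2 (N(a, s) = (a + (4 + a))**2 = (4 + 2*a)**2)
j(V) = 23 + V (j(V) = (V + 2) + (12 + 3*3) = (2 + V) + (12 + 9) = (2 + V) + 21 = 23 + V)
W(P) = 12*P*(2 + P)**2/5 (W(P) = -(4*(2 + P)**2)*P*(-3)/5 = -4*P*(2 + P)**2*(-3)/5 = -(-12)*P*(2 + P)**2/5 = 12*P*(2 + P)**2/5)
j(-2)*W(11) = (23 - 2)*((12/5)*11*(2 + 11)**2) = 21*((12/5)*11*13**2) = 21*((12/5)*11*169) = 21*(22308/5) = 468468/5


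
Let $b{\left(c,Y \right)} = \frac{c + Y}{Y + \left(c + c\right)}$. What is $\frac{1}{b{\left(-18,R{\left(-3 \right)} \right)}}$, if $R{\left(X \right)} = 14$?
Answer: $\frac{11}{2} \approx 5.5$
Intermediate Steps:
$b{\left(c,Y \right)} = \frac{Y + c}{Y + 2 c}$
$\frac{1}{b{\left(-18,R{\left(-3 \right)} \right)}} = \frac{1}{\frac{1}{14 + 2 \left(-18\right)} \left(14 - 18\right)} = \frac{1}{\frac{1}{14 - 36} \left(-4\right)} = \frac{1}{\frac{1}{-22} \left(-4\right)} = \frac{1}{\left(- \frac{1}{22}\right) \left(-4\right)} = \frac{1}{\frac{2}{11}} = \frac{11}{2}$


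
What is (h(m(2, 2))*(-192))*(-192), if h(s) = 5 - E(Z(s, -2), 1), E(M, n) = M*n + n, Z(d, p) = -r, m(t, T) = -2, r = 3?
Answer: 258048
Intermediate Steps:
Z(d, p) = -3 (Z(d, p) = -1*3 = -3)
E(M, n) = n + M*n
h(s) = 7 (h(s) = 5 - (1 - 3) = 5 - (-2) = 5 - 1*(-2) = 5 + 2 = 7)
(h(m(2, 2))*(-192))*(-192) = (7*(-192))*(-192) = -1344*(-192) = 258048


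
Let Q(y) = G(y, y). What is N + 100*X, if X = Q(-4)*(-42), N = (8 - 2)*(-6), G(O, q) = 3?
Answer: -12636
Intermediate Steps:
Q(y) = 3
N = -36 (N = 6*(-6) = -36)
X = -126 (X = 3*(-42) = -126)
N + 100*X = -36 + 100*(-126) = -36 - 12600 = -12636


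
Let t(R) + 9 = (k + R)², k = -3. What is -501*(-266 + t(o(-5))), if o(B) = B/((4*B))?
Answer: 2143779/16 ≈ 1.3399e+5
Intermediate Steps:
o(B) = ¼ (o(B) = B*(1/(4*B)) = ¼)
t(R) = -9 + (-3 + R)²
-501*(-266 + t(o(-5))) = -501*(-266 + (-6 + ¼)/4) = -501*(-266 + (¼)*(-23/4)) = -501*(-266 - 23/16) = -501*(-4279/16) = 2143779/16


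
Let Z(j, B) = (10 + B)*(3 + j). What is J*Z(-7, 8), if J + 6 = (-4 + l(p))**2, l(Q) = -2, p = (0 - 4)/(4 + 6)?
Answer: -2160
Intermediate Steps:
p = -2/5 (p = -4/10 = -4*1/10 = -2/5 ≈ -0.40000)
Z(j, B) = (3 + j)*(10 + B)
J = 30 (J = -6 + (-4 - 2)**2 = -6 + (-6)**2 = -6 + 36 = 30)
J*Z(-7, 8) = 30*(30 + 3*8 + 10*(-7) + 8*(-7)) = 30*(30 + 24 - 70 - 56) = 30*(-72) = -2160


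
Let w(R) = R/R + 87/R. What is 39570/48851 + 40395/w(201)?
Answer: 44072440145/1563232 ≈ 28193.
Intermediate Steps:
w(R) = 1 + 87/R
39570/48851 + 40395/w(201) = 39570/48851 + 40395/(((87 + 201)/201)) = 39570*(1/48851) + 40395/(((1/201)*288)) = 39570/48851 + 40395/(96/67) = 39570/48851 + 40395*(67/96) = 39570/48851 + 902155/32 = 44072440145/1563232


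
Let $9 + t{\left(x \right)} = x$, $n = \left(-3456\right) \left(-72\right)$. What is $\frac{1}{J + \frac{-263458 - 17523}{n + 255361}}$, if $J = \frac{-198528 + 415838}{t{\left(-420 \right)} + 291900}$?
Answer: $\frac{146957637903}{27668367779} \approx 5.3114$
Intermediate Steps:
$n = 248832$
$t{\left(x \right)} = -9 + x$
$J = \frac{217310}{291471}$ ($J = \frac{-198528 + 415838}{\left(-9 - 420\right) + 291900} = \frac{217310}{-429 + 291900} = \frac{217310}{291471} \approx 0.74556$)
$\frac{1}{J + \frac{-263458 - 17523}{n + 255361}} = \frac{1}{\frac{217310}{291471} + \frac{-263458 - 17523}{248832 + 255361}} = \frac{1}{\frac{217310}{291471} - \frac{280981}{504193}} = \frac{1}{\frac{27668367779}{146957637903}} = \frac{146957637903}{27668367779}$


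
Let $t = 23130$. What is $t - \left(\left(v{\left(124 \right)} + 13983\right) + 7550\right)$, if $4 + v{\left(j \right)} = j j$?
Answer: $-13775$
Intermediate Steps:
$v{\left(j \right)} = -4 + j^{2}$ ($v{\left(j \right)} = -4 + j j = -4 + j^{2}$)
$t - \left(\left(v{\left(124 \right)} + 13983\right) + 7550\right) = 23130 - \left(\left(\left(-4 + 124^{2}\right) + 13983\right) + 7550\right) = 23130 - \left(\left(\left(-4 + 15376\right) + 13983\right) + 7550\right) = 23130 - \left(\left(15372 + 13983\right) + 7550\right) = 23130 - \left(29355 + 7550\right) = 23130 - 36905 = -13775$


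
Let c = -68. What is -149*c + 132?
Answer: 10264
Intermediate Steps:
-149*c + 132 = -149*(-68) + 132 = 10132 + 132 = 10264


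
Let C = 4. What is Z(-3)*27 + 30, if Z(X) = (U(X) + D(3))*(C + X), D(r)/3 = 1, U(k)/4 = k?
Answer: -213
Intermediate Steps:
U(k) = 4*k
D(r) = 3 (D(r) = 3*1 = 3)
Z(X) = (3 + 4*X)*(4 + X) (Z(X) = (4*X + 3)*(4 + X) = (3 + 4*X)*(4 + X))
Z(-3)*27 + 30 = (12 + 4*(-3)² + 19*(-3))*27 + 30 = (12 + 4*9 - 57)*27 + 30 = (12 + 36 - 57)*27 + 30 = -9*27 + 30 = -243 + 30 = -213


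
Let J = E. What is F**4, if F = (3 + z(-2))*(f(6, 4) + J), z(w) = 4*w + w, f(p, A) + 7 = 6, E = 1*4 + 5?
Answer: 9834496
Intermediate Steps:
E = 9 (E = 4 + 5 = 9)
f(p, A) = -1 (f(p, A) = -7 + 6 = -1)
J = 9
z(w) = 5*w
F = -56 (F = (3 + 5*(-2))*(-1 + 9) = (3 - 10)*8 = -7*8 = -56)
F**4 = (-56)**4 = 9834496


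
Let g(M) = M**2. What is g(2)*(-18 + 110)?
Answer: 368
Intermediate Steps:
g(2)*(-18 + 110) = 2**2*(-18 + 110) = 4*92 = 368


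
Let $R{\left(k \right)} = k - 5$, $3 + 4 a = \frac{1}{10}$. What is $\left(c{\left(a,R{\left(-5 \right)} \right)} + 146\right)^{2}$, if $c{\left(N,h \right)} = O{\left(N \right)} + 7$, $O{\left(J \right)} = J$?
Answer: $\frac{37100281}{1600} \approx 23188.0$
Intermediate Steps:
$a = - \frac{29}{40}$ ($a = - \frac{3}{4} + \frac{1}{4 \cdot 10} = - \frac{3}{4} + \frac{1}{4} \cdot \frac{1}{10} = - \frac{3}{4} + \frac{1}{40} = - \frac{29}{40} \approx -0.725$)
$R{\left(k \right)} = -5 + k$
$c{\left(N,h \right)} = 7 + N$ ($c{\left(N,h \right)} = N + 7 = 7 + N$)
$\left(c{\left(a,R{\left(-5 \right)} \right)} + 146\right)^{2} = \left(\left(7 - \frac{29}{40}\right) + 146\right)^{2} = \left(\frac{251}{40} + 146\right)^{2} = \left(\frac{6091}{40}\right)^{2} = \frac{37100281}{1600}$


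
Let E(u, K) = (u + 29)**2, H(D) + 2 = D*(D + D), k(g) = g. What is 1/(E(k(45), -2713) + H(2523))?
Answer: 1/12736532 ≈ 7.8514e-8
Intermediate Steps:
H(D) = -2 + 2*D**2 (H(D) = -2 + D*(D + D) = -2 + D*(2*D) = -2 + 2*D**2)
E(u, K) = (29 + u)**2
1/(E(k(45), -2713) + H(2523)) = 1/((29 + 45)**2 + (-2 + 2*2523**2)) = 1/(74**2 + (-2 + 2*6365529)) = 1/(5476 + (-2 + 12731058)) = 1/(5476 + 12731056) = 1/12736532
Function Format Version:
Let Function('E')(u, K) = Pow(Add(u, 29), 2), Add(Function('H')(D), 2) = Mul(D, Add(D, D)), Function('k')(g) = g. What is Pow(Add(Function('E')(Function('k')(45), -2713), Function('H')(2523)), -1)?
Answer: Rational(1, 12736532) ≈ 7.8514e-8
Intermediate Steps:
Function('H')(D) = Add(-2, Mul(2, Pow(D, 2))) (Function('H')(D) = Add(-2, Mul(D, Add(D, D))) = Add(-2, Mul(D, Mul(2, D))) = Add(-2, Mul(2, Pow(D, 2))))
Function('E')(u, K) = Pow(Add(29, u), 2)
Pow(Add(Function('E')(Function('k')(45), -2713), Function('H')(2523)), -1) = Pow(Add(Pow(Add(29, 45), 2), Add(-2, Mul(2, Pow(2523, 2)))), -1) = Pow(Add(Pow(74, 2), Add(-2, Mul(2, 6365529))), -1) = Pow(Add(5476, Add(-2, 12731058)), -1) = Pow(Add(5476, 12731056), -1) = Pow(12736532, -1) = Rational(1, 12736532)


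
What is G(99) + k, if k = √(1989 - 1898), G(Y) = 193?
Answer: 193 + √91 ≈ 202.54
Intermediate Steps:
k = √91 ≈ 9.5394
G(99) + k = 193 + √91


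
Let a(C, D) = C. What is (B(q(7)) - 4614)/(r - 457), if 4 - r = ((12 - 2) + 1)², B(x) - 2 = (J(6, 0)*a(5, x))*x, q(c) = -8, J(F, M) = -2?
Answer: 2266/287 ≈ 7.8955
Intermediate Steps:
B(x) = 2 - 10*x (B(x) = 2 + (-2*5)*x = 2 - 10*x)
r = -117 (r = 4 - ((12 - 2) + 1)² = 4 - (10 + 1)² = 4 - 1*11² = 4 - 1*121 = 4 - 121 = -117)
(B(q(7)) - 4614)/(r - 457) = ((2 - 10*(-8)) - 4614)/(-117 - 457) = ((2 + 80) - 4614)/(-574) = (82 - 4614)*(-1/574) = -4532*(-1/574) = 2266/287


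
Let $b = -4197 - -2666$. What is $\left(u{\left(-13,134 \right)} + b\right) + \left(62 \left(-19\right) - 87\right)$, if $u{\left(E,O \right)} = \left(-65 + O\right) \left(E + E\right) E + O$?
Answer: $20660$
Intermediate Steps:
$b = -1531$ ($b = -4197 + 2666 = -1531$)
$u{\left(E,O \right)} = O + 2 E^{2} \left(-65 + O\right)$ ($u{\left(E,O \right)} = \left(-65 + O\right) 2 E E + O = 2 E \left(-65 + O\right) E + O = 2 E^{2} \left(-65 + O\right) + O = O + 2 E^{2} \left(-65 + O\right)$)
$\left(u{\left(-13,134 \right)} + b\right) + \left(62 \left(-19\right) - 87\right) = \left(\left(134 - 130 \left(-13\right)^{2} + 2 \cdot 134 \left(-13\right)^{2}\right) - 1531\right) + \left(62 \left(-19\right) - 87\right) = \left(\left(134 - 21970 + 2 \cdot 134 \cdot 169\right) - 1531\right) - 1265 = \left(\left(134 - 21970 + 45292\right) - 1531\right) - 1265 = \left(23456 - 1531\right) - 1265 = 21925 - 1265 = 20660$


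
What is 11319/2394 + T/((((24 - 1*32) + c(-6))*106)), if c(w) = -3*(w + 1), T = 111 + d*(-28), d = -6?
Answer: 107936/21147 ≈ 5.1041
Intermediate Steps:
T = 279 (T = 111 - 6*(-28) = 111 + 168 = 279)
c(w) = -3 - 3*w (c(w) = -3*(1 + w) = -3 - 3*w)
11319/2394 + T/((((24 - 1*32) + c(-6))*106)) = 11319/2394 + 279/((((24 - 1*32) + (-3 - 3*(-6)))*106)) = 11319*(1/2394) + 279/((((24 - 32) + (-3 + 18))*106)) = 539/114 + 279/(((-8 + 15)*106)) = 539/114 + 279/((7*106)) = 539/114 + 279/742 = 107936/21147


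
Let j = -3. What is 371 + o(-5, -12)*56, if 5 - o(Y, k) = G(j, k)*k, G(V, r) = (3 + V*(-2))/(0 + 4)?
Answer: 2163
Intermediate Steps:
G(V, r) = ¾ - V/2 (G(V, r) = (3 - 2*V)/4 = (3 - 2*V)*(¼) = ¾ - V/2)
o(Y, k) = 5 - 9*k/4 (o(Y, k) = 5 - (¾ - ½*(-3))*k = 5 - (¾ + 3/2)*k = 5 - 9*k/4)
371 + o(-5, -12)*56 = 371 + (5 - 9/4*(-12))*56 = 371 + (5 + 27)*56 = 371 + 32*56 = 371 + 1792 = 2163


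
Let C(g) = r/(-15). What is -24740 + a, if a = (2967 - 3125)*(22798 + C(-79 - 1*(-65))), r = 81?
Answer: -18129854/5 ≈ -3.6260e+6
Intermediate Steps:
C(g) = -27/5 (C(g) = 81/(-15) = 81*(-1/15) = -27/5)
a = -18006154/5 (a = (2967 - 3125)*(22798 - 27/5) = -158*113963/5 = -18006154/5 ≈ -3.6012e+6)
-24740 + a = -24740 - 18006154/5 = -18129854/5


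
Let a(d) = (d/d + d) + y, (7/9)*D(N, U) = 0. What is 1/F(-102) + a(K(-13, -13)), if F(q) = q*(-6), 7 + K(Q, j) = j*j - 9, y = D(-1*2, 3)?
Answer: 94249/612 ≈ 154.00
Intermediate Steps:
D(N, U) = 0 (D(N, U) = (9/7)*0 = 0)
y = 0
K(Q, j) = -16 + j² (K(Q, j) = -7 + (j*j - 9) = -7 + (j² - 9) = -7 + (-9 + j²) = -16 + j²)
a(d) = 1 + d (a(d) = (d/d + d) + 0 = (1 + d) + 0 = 1 + d)
F(q) = -6*q
1/F(-102) + a(K(-13, -13)) = 1/(-6*(-102)) + (1 + (-16 + (-13)²)) = 1/612 + (1 + (-16 + 169)) = 1/612 + (1 + 153) = 1/612 + 154 = 94249/612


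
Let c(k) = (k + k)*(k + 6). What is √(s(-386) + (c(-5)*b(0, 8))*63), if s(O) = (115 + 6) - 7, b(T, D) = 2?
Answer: I*√1146 ≈ 33.853*I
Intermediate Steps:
c(k) = 2*k*(6 + k) (c(k) = (2*k)*(6 + k) = 2*k*(6 + k))
s(O) = 114 (s(O) = 121 - 7 = 114)
√(s(-386) + (c(-5)*b(0, 8))*63) = √(114 + ((2*(-5)*(6 - 5))*2)*63) = √(114 + ((2*(-5)*1)*2)*63) = √(114 - 10*2*63) = √(114 - 20*63) = √(114 - 1260) = √(-1146) = I*√1146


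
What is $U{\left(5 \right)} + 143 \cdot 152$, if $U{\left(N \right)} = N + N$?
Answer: $21746$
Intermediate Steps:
$U{\left(N \right)} = 2 N$
$U{\left(5 \right)} + 143 \cdot 152 = 2 \cdot 5 + 143 \cdot 152 = 10 + 21736 = 21746$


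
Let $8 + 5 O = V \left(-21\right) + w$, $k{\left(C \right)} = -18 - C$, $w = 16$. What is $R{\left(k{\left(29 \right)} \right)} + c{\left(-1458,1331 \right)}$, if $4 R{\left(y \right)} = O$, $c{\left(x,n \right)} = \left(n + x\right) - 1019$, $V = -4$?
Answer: $- \frac{5707}{5} \approx -1141.4$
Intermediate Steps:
$c{\left(x,n \right)} = -1019 + n + x$ ($c{\left(x,n \right)} = \left(n + x\right) - 1019 = -1019 + n + x$)
$O = \frac{92}{5}$ ($O = - \frac{8}{5} + \frac{\left(-4\right) \left(-21\right) + 16}{5} = - \frac{8}{5} + \frac{84 + 16}{5} = - \frac{8}{5} + \frac{1}{5} \cdot 100 = - \frac{8}{5} + 20 = \frac{92}{5} \approx 18.4$)
$R{\left(y \right)} = \frac{23}{5}$ ($R{\left(y \right)} = \frac{1}{4} \cdot \frac{92}{5} = \frac{23}{5}$)
$R{\left(k{\left(29 \right)} \right)} + c{\left(-1458,1331 \right)} = \frac{23}{5} - 1146 = - \frac{5707}{5}$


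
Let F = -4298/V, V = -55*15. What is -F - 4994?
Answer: -4124348/825 ≈ -4999.2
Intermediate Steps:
V = -825
F = 4298/825 (F = -4298/(-825) = -4298*(-1/825) = 4298/825 ≈ 5.2097)
-F - 4994 = -1*4298/825 - 4994 = -4298/825 - 4994 = -4124348/825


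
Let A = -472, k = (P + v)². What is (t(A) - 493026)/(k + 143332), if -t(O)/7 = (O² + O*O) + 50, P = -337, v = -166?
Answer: -3612352/396341 ≈ -9.1143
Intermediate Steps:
k = 253009 (k = (-337 - 166)² = (-503)² = 253009)
t(O) = -350 - 14*O² (t(O) = -7*((O² + O*O) + 50) = -7*((O² + O²) + 50) = -7*(2*O² + 50) = -7*(50 + 2*O²) = -350 - 14*O²)
(t(A) - 493026)/(k + 143332) = ((-350 - 14*(-472)²) - 493026)/(253009 + 143332) = ((-350 - 14*222784) - 493026)/396341 = ((-350 - 3118976) - 493026)*(1/396341) = (-3119326 - 493026)*(1/396341) = -3612352*1/396341 = -3612352/396341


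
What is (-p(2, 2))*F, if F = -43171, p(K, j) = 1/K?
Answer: 43171/2 ≈ 21586.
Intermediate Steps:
(-p(2, 2))*F = -1/2*(-43171) = 43171/2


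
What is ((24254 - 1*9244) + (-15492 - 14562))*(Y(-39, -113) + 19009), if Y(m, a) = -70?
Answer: -284918316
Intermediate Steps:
((24254 - 1*9244) + (-15492 - 14562))*(Y(-39, -113) + 19009) = ((24254 - 1*9244) + (-15492 - 14562))*(-70 + 19009) = ((24254 - 9244) - 30054)*18939 = (15010 - 30054)*18939 = -15044*18939 = -284918316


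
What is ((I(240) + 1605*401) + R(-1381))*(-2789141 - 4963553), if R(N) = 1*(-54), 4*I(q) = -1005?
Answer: -9974612224053/2 ≈ -4.9873e+12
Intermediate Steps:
I(q) = -1005/4 (I(q) = (¼)*(-1005) = -1005/4)
R(N) = -54
((I(240) + 1605*401) + R(-1381))*(-2789141 - 4963553) = ((-1005/4 + 1605*401) - 54)*(-2789141 - 4963553) = ((-1005/4 + 643605) - 54)*(-7752694) = (2573415/4 - 54)*(-7752694) = (2573199/4)*(-7752694) = -9974612224053/2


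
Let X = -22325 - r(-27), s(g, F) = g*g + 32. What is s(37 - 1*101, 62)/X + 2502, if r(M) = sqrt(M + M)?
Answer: 1246918851258/498405679 + 12384*I*sqrt(6)/498405679 ≈ 2501.8 + 6.0863e-5*I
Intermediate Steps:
s(g, F) = 32 + g**2 (s(g, F) = g**2 + 32 = 32 + g**2)
r(M) = sqrt(2)*sqrt(M) (r(M) = sqrt(2*M) = sqrt(2)*sqrt(M))
X = -22325 - 3*I*sqrt(6) (X = -22325 - sqrt(2)*sqrt(-27) = -22325 - sqrt(2)*3*I*sqrt(3) = -22325 - 3*I*sqrt(6) ≈ -22325.0 - 7.3485*I)
s(37 - 1*101, 62)/X + 2502 = (32 + (37 - 1*101)**2)/(-22325 - 3*I*sqrt(6)) + 2502 = (32 + (37 - 101)**2)/(-22325 - 3*I*sqrt(6)) + 2502 = (32 + (-64)**2)/(-22325 - 3*I*sqrt(6)) + 2502 = (32 + 4096)/(-22325 - 3*I*sqrt(6)) + 2502 = 4128/(-22325 - 3*I*sqrt(6)) + 2502 = 2502 + 4128/(-22325 - 3*I*sqrt(6))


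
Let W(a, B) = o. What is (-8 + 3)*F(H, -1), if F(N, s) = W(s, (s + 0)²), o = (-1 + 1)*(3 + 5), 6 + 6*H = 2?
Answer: 0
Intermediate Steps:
H = -⅔ (H = -1 + (⅙)*2 = -1 + ⅓ = -⅔ ≈ -0.66667)
o = 0 (o = 0*8 = 0)
W(a, B) = 0
F(N, s) = 0
(-8 + 3)*F(H, -1) = (-8 + 3)*0 = -5*0 = 0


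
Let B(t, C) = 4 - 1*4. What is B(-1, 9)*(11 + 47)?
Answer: 0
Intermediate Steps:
B(t, C) = 0 (B(t, C) = 4 - 4 = 0)
B(-1, 9)*(11 + 47) = 0*(11 + 47) = 0*58 = 0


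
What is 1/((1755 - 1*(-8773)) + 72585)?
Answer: 1/83113 ≈ 1.2032e-5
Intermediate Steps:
1/((1755 - 1*(-8773)) + 72585) = 1/((1755 + 8773) + 72585) = 1/(10528 + 72585) = 1/83113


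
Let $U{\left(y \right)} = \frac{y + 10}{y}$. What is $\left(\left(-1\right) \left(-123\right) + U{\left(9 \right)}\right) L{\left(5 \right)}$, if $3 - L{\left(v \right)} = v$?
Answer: $- \frac{2252}{9} \approx -250.22$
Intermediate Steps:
$L{\left(v \right)} = 3 - v$
$U{\left(y \right)} = \frac{10 + y}{y}$
$\left(\left(-1\right) \left(-123\right) + U{\left(9 \right)}\right) L{\left(5 \right)} = \left(\left(-1\right) \left(-123\right) + \frac{10 + 9}{9}\right) \left(3 - 5\right) = \left(123 + \frac{1}{9} \cdot 19\right) \left(3 - 5\right) = \left(123 + \frac{19}{9}\right) \left(-2\right) = \frac{1126}{9} \left(-2\right) = - \frac{2252}{9}$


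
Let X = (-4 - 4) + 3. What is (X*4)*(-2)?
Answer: 40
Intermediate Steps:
X = -5 (X = -8 + 3 = -5)
(X*4)*(-2) = -5*4*(-2) = -20*(-2) = 40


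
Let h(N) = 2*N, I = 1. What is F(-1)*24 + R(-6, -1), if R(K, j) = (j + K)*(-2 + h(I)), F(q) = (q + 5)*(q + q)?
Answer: -192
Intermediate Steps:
F(q) = 2*q*(5 + q) (F(q) = (5 + q)*(2*q) = 2*q*(5 + q))
R(K, j) = 0 (R(K, j) = (j + K)*(-2 + 2*1) = (K + j)*(-2 + 2) = (K + j)*0 = 0)
F(-1)*24 + R(-6, -1) = (2*(-1)*(5 - 1))*24 + 0 = (2*(-1)*4)*24 + 0 = -8*24 + 0 = -192 + 0 = -192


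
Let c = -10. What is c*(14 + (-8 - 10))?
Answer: 40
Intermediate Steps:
c*(14 + (-8 - 10)) = -10*(14 + (-8 - 10)) = -10*(14 - 18) = -10*(-4) = 40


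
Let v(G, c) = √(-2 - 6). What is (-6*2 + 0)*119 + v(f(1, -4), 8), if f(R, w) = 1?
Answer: -1428 + 2*I*√2 ≈ -1428.0 + 2.8284*I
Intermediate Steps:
v(G, c) = 2*I*√2 (v(G, c) = √(-8) = 2*I*√2)
(-6*2 + 0)*119 + v(f(1, -4), 8) = (-6*2 + 0)*119 + 2*I*√2 = (-12 + 0)*119 + 2*I*√2 = -12*119 + 2*I*√2 = -1428 + 2*I*√2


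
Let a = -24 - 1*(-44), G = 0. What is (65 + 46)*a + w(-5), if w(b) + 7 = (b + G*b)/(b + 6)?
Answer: 2208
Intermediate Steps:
a = 20 (a = -24 + 44 = 20)
w(b) = -7 + b/(6 + b) (w(b) = -7 + (b + 0*b)/(b + 6) = -7 + (b + 0)/(6 + b) = -7 + b/(6 + b))
(65 + 46)*a + w(-5) = (65 + 46)*20 + 6*(-7 - 1*(-5))/(6 - 5) = 111*20 + 6*(-7 + 5)/1 = 2220 + 6*1*(-2) = 2220 - 12 = 2208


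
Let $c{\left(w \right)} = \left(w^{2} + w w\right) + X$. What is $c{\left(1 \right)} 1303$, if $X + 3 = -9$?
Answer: $-13030$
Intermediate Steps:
$X = -12$ ($X = -3 - 9 = -12$)
$c{\left(w \right)} = -12 + 2 w^{2}$ ($c{\left(w \right)} = \left(w^{2} + w w\right) - 12 = \left(w^{2} + w^{2}\right) - 12 = 2 w^{2} - 12 = -12 + 2 w^{2}$)
$c{\left(1 \right)} 1303 = \left(-12 + 2 \cdot 1^{2}\right) 1303 = \left(-12 + 2 \cdot 1\right) 1303 = \left(-12 + 2\right) 1303 = \left(-10\right) 1303 = -13030$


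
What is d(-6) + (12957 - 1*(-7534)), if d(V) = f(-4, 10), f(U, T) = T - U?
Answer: 20505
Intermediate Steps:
d(V) = 14 (d(V) = 10 - 1*(-4) = 10 + 4 = 14)
d(-6) + (12957 - 1*(-7534)) = 14 + (12957 - 1*(-7534)) = 14 + (12957 + 7534) = 14 + 20491 = 20505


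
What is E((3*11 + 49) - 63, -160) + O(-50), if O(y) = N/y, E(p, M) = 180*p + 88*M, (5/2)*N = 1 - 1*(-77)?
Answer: -1332578/125 ≈ -10661.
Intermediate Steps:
N = 156/5 (N = 2*(1 - 1*(-77))/5 = 2*(1 + 77)/5 = (⅖)*78 = 156/5 ≈ 31.200)
E(p, M) = 88*M + 180*p
O(y) = 156/(5*y)
E((3*11 + 49) - 63, -160) + O(-50) = (88*(-160) + 180*((3*11 + 49) - 63)) + (156/5)/(-50) = (-14080 + 180*((33 + 49) - 63)) + (156/5)*(-1/50) = (-14080 + 180*(82 - 63)) - 78/125 = (-14080 + 180*19) - 78/125 = (-14080 + 3420) - 78/125 = -10660 - 78/125 = -1332578/125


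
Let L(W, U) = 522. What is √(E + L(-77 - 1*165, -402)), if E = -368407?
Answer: I*√367885 ≈ 606.54*I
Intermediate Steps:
√(E + L(-77 - 1*165, -402)) = √(-368407 + 522) = √(-367885) = I*√367885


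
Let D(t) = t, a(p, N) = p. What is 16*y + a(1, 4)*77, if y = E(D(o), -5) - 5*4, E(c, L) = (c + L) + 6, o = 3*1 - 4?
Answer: -243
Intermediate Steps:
o = -1 (o = 3 - 4 = -1)
E(c, L) = 6 + L + c (E(c, L) = (L + c) + 6 = 6 + L + c)
y = -20 (y = (6 - 5 - 1) - 5*4 = 0 - 20 = -20)
16*y + a(1, 4)*77 = 16*(-20) + 1*77 = -320 + 77 = -243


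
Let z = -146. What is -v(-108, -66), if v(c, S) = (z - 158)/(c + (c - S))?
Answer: -152/75 ≈ -2.0267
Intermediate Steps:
v(c, S) = -304/(-S + 2*c) (v(c, S) = (-146 - 158)/(c + (c - S)) = -304/(-S + 2*c))
-v(-108, -66) = -304/(-66 - 2*(-108)) = -304/(-66 + 216) = -304/150 = -1*152/75 = -152/75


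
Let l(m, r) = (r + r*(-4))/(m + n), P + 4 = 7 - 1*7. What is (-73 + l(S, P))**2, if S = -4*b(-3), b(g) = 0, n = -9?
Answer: 49729/9 ≈ 5525.4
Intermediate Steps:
P = -4 (P = -4 + (7 - 1*7) = -4 + (7 - 7) = -4 + 0 = -4)
S = 0 (S = -4*0 = 0)
l(m, r) = -3*r/(-9 + m) (l(m, r) = (r + r*(-4))/(m - 9) = (r - 4*r)/(-9 + m) = (-3*r)/(-9 + m) = -3*r/(-9 + m))
(-73 + l(S, P))**2 = (-73 - 3*(-4)/(-9 + 0))**2 = (-73 - 3*(-4)/(-9))**2 = (-73 - 3*(-4)*(-1/9))**2 = (-73 - 4/3)**2 = (-223/3)**2 = 49729/9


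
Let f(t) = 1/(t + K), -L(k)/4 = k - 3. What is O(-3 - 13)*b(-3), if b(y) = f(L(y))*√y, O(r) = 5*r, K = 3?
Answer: -80*I*√3/27 ≈ -5.132*I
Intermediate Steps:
L(k) = 12 - 4*k (L(k) = -4*(k - 3) = -4*(-3 + k) = 12 - 4*k)
f(t) = 1/(3 + t) (f(t) = 1/(t + 3) = 1/(3 + t))
b(y) = √y/(15 - 4*y) (b(y) = √y/(3 + (12 - 4*y)) = √y/(15 - 4*y))
O(-3 - 13)*b(-3) = (5*(-3 - 13))*(-√(-3)/(-15 + 4*(-3))) = (5*(-16))*(-I*√3/(-15 - 12)) = -(-80)*I*√3/(-27) = -(-80)*I*√3*(-1)/27 = -80*I*√3/27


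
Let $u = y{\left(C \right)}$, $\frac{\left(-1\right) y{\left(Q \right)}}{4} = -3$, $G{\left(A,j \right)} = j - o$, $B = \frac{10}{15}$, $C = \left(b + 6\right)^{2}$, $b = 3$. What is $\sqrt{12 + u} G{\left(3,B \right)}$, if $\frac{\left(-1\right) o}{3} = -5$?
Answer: $- \frac{86 \sqrt{6}}{3} \approx -70.219$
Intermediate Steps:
$o = 15$ ($o = \left(-3\right) \left(-5\right) = 15$)
$C = 81$ ($C = \left(3 + 6\right)^{2} = 9^{2} = 81$)
$B = \frac{2}{3}$ ($B = 10 \cdot \frac{1}{15} = \frac{2}{3} \approx 0.66667$)
$G{\left(A,j \right)} = -15 + j$ ($G{\left(A,j \right)} = j - 15 = -15 + j$)
$y{\left(Q \right)} = 12$ ($y{\left(Q \right)} = \left(-4\right) \left(-3\right) = 12$)
$u = 12$
$\sqrt{12 + u} G{\left(3,B \right)} = \sqrt{12 + 12} \left(-15 + \frac{2}{3}\right) = \sqrt{24} \left(- \frac{43}{3}\right) = 2 \sqrt{6} \left(- \frac{43}{3}\right) = - \frac{86 \sqrt{6}}{3}$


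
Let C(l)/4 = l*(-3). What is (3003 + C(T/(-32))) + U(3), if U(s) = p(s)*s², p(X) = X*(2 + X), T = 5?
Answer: 25119/8 ≈ 3139.9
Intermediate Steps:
U(s) = s³*(2 + s) (U(s) = (s*(2 + s))*s² = s³*(2 + s))
C(l) = -12*l (C(l) = 4*(l*(-3)) = 4*(-3*l) = -12*l)
(3003 + C(T/(-32))) + U(3) = (3003 - 60/(-32)) + 3³*(2 + 3) = (3003 - 60*(-1)/32) + 27*5 = (3003 - 12*(-5/32)) + 135 = (3003 + 15/8) + 135 = 24039/8 + 135 = 25119/8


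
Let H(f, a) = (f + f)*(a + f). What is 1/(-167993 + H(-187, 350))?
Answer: -1/228955 ≈ -4.3677e-6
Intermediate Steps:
H(f, a) = 2*f*(a + f) (H(f, a) = (2*f)*(a + f) = 2*f*(a + f))
1/(-167993 + H(-187, 350)) = 1/(-167993 + 2*(-187)*(350 - 187)) = 1/(-167993 + 2*(-187)*163) = 1/(-167993 - 60962) = 1/(-228955) = -1/228955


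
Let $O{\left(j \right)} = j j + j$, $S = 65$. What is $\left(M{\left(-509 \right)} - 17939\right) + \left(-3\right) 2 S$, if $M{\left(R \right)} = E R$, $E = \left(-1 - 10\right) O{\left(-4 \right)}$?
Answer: $48859$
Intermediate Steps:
$O{\left(j \right)} = j + j^{2}$ ($O{\left(j \right)} = j^{2} + j = j + j^{2}$)
$E = -132$ ($E = \left(-1 - 10\right) \left(- 4 \left(1 - 4\right)\right) = - 11 \left(\left(-4\right) \left(-3\right)\right) = \left(-11\right) 12 = -132$)
$M{\left(R \right)} = - 132 R$
$\left(M{\left(-509 \right)} - 17939\right) + \left(-3\right) 2 S = \left(\left(-132\right) \left(-509\right) - 17939\right) + \left(-3\right) 2 \cdot 65 = \left(67188 - 17939\right) - 390 = 49249 - 390 = 48859$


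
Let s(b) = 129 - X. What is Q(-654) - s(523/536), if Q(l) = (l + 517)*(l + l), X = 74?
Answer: 179141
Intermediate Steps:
Q(l) = 2*l*(517 + l) (Q(l) = (517 + l)*(2*l) = 2*l*(517 + l))
s(b) = 55 (s(b) = 129 - 1*74 = 129 - 74 = 55)
Q(-654) - s(523/536) = 2*(-654)*(517 - 654) - 1*55 = 2*(-654)*(-137) - 55 = 179196 - 55 = 179141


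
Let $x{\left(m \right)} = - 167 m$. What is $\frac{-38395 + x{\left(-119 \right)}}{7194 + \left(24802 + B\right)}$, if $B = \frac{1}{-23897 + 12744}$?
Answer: $- \frac{206575866}{356851387} \approx -0.57889$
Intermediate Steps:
$B = - \frac{1}{11153}$ ($B = \frac{1}{-11153} = - \frac{1}{11153} \approx -8.9662 \cdot 10^{-5}$)
$\frac{-38395 + x{\left(-119 \right)}}{7194 + \left(24802 + B\right)} = \frac{-38395 - -19873}{7194 + \left(24802 - \frac{1}{11153}\right)} = \frac{-38395 + 19873}{7194 + \frac{276616705}{11153}} = - \frac{18522}{\frac{356851387}{11153}} = \left(-18522\right) \frac{11153}{356851387} = - \frac{206575866}{356851387}$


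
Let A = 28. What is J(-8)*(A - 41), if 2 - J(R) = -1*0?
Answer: -26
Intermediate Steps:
J(R) = 2 (J(R) = 2 - (-1)*0 = 2 - 1*0 = 2 + 0 = 2)
J(-8)*(A - 41) = 2*(28 - 41) = 2*(-13) = -26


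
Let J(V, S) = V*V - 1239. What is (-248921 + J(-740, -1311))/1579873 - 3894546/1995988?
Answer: -2779600700969/1576703774762 ≈ -1.7629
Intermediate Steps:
J(V, S) = -1239 + V**2 (J(V, S) = V**2 - 1239 = -1239 + V**2)
(-248921 + J(-740, -1311))/1579873 - 3894546/1995988 = (-248921 + (-1239 + (-740)**2))/1579873 - 3894546/1995988 = (-248921 + (-1239 + 547600))*(1/1579873) - 3894546*1/1995988 = (-248921 + 546361)*(1/1579873) - 1947273/997994 = 297440*(1/1579873) - 1947273/997994 = 297440/1579873 - 1947273/997994 = -2779600700969/1576703774762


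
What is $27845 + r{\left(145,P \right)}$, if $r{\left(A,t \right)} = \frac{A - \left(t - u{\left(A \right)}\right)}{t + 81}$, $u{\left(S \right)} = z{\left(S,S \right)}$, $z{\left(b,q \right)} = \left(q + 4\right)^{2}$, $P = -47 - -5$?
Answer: $\frac{1108343}{39} \approx 28419.0$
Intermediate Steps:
$P = -42$ ($P = -47 + 5 = -42$)
$z{\left(b,q \right)} = \left(4 + q\right)^{2}$
$u{\left(S \right)} = \left(4 + S\right)^{2}$
$r{\left(A,t \right)} = \frac{A + \left(4 + A\right)^{2} - t}{81 + t}$ ($r{\left(A,t \right)} = \frac{A - \left(t - \left(4 + A\right)^{2}\right)}{t + 81} = \frac{A + \left(4 + A\right)^{2} - t}{81 + t}$)
$27845 + r{\left(145,P \right)} = 27845 + \frac{145 + \left(4 + 145\right)^{2} - -42}{81 - 42} = 27845 + \frac{145 + 149^{2} + 42}{39} = 27845 + \frac{145 + 22201 + 42}{39} = 27845 + \frac{1}{39} \cdot 22388 = 27845 + \frac{22388}{39} = \frac{1108343}{39}$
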